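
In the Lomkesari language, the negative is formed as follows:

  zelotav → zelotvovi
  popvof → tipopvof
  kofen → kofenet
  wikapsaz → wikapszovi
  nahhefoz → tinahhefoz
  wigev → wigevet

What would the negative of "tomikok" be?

titomikok

"tomikok" has last vowel 'o'. The stems whose last vowel is 'o' (popvof → tipopvof, nahhefoz → tinahhefoz) add the prefix ti-.
So tomikok → titomikok.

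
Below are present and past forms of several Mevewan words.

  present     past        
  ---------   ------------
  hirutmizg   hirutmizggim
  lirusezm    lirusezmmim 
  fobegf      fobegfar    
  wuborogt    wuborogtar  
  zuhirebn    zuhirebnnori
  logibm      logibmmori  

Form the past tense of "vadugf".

vadugfar

lirusezm and logibm both end in -m yet inflect differently (lirusezmmim, logibmmori), so the final letter is not what conditions the rule; the second-to-last letter is.
"vadugf" has second-to-last letter 'g'. The stems whose second-to-last letter is 'g' (fobegf → fobegfar, wuborogt → wuborogtar) add -ar.
The other patterns: stems whose second-to-last letter is 'z' double the final consonant and add -im; stems whose second-to-last letter is 'b' double the final consonant and add -ori.
So vadugf → vadugfar.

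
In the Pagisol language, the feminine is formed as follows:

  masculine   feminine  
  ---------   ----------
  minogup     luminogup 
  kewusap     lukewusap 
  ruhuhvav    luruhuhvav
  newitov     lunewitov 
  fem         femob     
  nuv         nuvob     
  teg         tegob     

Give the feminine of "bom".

bomob

ruhuhvav and nuv both end in -v yet inflect differently (luruhuhvav, nuvob), so the final letter is not what conditions the rule; the number of vowels is.
"bom" has 1 vowel. The stems with 1 vowel (fem → femob, nuv → nuvob, teg → tegob) add -ob.
The other pattern: stems with 3 vowels add the prefix lu-.
So bom → bomob.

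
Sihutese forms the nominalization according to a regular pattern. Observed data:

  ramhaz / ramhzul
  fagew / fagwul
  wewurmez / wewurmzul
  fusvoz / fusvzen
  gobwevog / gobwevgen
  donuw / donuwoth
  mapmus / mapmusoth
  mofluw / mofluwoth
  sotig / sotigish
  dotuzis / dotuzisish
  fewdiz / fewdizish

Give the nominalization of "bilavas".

bilavsul

ramhaz and fusvoz both end in -z yet inflect differently (ramhzul, fusvzen), so the final letter is not what conditions the rule; the last vowel is.
"bilavas" has last vowel 'a'. The one such stem in the data (ramhaz → ramhzul) deletes the last vowel and adds -ul (as do fagew, wewurmez), so the same rule applies.
The other patterns: stems whose last vowel is 'o' delete the last vowel and add -en; stems whose last vowel is 'u' add -oth; stems whose last vowel is 'i' add -ish.
So bilavas → bilavsul.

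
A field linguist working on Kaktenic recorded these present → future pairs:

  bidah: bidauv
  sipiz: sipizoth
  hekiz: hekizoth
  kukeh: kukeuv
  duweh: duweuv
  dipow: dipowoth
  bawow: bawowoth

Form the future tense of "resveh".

duweh and dipow both begin with d- yet inflect differently (duweuv, dipowoth), so the first letter is not what conditions the rule; the final letter is.
"resveh" ends in -h. The stems ending in -h (bidah → bidauv, kukeh → kukeuv, duweh → duweuv) drop the final letter and add -uv.
So resveh → resveuv.

resveuv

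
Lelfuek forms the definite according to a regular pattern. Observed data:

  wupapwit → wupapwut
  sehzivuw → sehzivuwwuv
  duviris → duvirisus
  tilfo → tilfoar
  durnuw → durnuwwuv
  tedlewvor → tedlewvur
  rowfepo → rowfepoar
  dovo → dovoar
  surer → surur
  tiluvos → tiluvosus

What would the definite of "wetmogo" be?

wetmogoar

tiluvos and rowfepo both have last vowel 'o' yet inflect differently (tiluvosus, rowfepoar), so the last vowel is not what conditions the rule; the final letter is.
"wetmogo" ends in -o. The stems ending in -o (rowfepo → rowfepoar, dovo → dovoar, tilfo → tilfoar) add -ar.
So wetmogo → wetmogoar.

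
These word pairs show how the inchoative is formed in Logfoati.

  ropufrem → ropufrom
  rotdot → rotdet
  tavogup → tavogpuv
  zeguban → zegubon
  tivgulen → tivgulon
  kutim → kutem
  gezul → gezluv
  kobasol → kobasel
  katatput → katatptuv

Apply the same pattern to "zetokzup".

zetokzpuv

gezul and kobasol both end in -l yet inflect differently (gezluv, kobasel), so the final letter is not what conditions the rule; the last vowel is.
"zetokzup" has last vowel 'u'. The stems whose last vowel is 'u' (tavogup → tavogpuv, katatput → katatptuv, gezul → gezluv) delete the last vowel and add -uv.
The other patterns: stems whose last vowel is 'a' or 'e' change the last vowel to 'o'; stems whose last vowel is 'i' or 'o' change the last vowel to 'e'.
So zetokzup → zetokzpuv.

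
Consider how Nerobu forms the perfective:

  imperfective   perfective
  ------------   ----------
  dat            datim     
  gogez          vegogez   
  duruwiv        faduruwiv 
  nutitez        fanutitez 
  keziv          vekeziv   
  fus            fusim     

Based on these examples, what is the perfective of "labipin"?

falabipin

keziv and duruwiv both end in -v yet inflect differently (vekeziv, faduruwiv), so the final letter is not what conditions the rule; the number of vowels is.
"labipin" has 3 vowels. The stems with 3 vowels (duruwiv → faduruwiv, nutitez → fanutitez) add the prefix fa-.
So labipin → falabipin.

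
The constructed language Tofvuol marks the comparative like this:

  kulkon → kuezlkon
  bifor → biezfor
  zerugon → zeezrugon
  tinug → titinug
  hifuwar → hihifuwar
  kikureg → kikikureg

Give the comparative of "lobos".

loezbos

bifor and hifuwar both end in -r yet inflect differently (biezfor, hihifuwar), so the final letter is not what conditions the rule; the last vowel is.
"lobos" has last vowel 'o'. The stems whose last vowel is 'o' (kulkon → kuezlkon, bifor → biezfor, zerugon → zeezrugon) insert -ez- after the first vowel.
The other pattern: stems whose last vowel is 'a', 'e' or 'u' repeat the first consonant+vowel as a prefix.
So lobos → loezbos.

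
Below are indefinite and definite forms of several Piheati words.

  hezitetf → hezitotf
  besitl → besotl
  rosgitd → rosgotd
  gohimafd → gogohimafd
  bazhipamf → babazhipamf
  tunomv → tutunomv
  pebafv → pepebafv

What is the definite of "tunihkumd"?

tutunihkumd

rosgitd and gohimafd both end in -d yet inflect differently (rosgotd, gogohimafd), so the final letter is not what conditions the rule; the second-to-last letter is.
"tunihkumd" has second-to-last letter 'm'. The stems whose second-to-last letter is 'm' (bazhipamf → babazhipamf, tunomv → tutunomv) repeat the first consonant+vowel as a prefix.
The other pattern: stems whose second-to-last letter is 't' change the last vowel to 'o'.
So tunihkumd → tutunihkumd.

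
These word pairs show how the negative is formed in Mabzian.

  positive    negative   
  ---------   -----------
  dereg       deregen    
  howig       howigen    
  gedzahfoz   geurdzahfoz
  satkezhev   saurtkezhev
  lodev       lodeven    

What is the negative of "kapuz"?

kapuzen

satkezhev and lodev both end in -v yet inflect differently (saurtkezhev, lodeven), so the final letter is not what conditions the rule; the number of vowels is.
"kapuz" has 2 vowels. The stems with 2 vowels (lodev → lodeven, howig → howigen, dereg → deregen) add -en.
The other pattern: stems with 3 vowels insert -ur- after the first vowel.
So kapuz → kapuzen.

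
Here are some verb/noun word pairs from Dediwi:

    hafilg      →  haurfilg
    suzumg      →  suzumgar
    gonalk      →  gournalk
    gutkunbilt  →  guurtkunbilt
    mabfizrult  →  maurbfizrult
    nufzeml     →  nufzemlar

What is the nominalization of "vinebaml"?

hafilg and suzumg both end in -g yet inflect differently (haurfilg, suzumgar), so the final letter is not what conditions the rule; the second-to-last letter is.
"vinebaml" has second-to-last letter 'm'. The stems whose second-to-last letter is 'm' (nufzeml → nufzemlar, suzumg → suzumgar) add -ar.
The other pattern: stems whose second-to-last letter is 'l' insert -ur- after the first vowel.
So vinebaml → vinebamlar.

vinebamlar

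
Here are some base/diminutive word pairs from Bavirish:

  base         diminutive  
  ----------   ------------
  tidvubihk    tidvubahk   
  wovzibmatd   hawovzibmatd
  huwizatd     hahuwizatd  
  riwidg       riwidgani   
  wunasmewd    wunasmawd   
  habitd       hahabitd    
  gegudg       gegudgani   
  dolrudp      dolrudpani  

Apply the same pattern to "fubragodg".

fubragodgani

wovzibmatd and wunasmewd both end in -d yet inflect differently (hawovzibmatd, wunasmawd), so the final letter is not what conditions the rule; the second-to-last letter is.
"fubragodg" has second-to-last letter 'd'. The stems whose second-to-last letter is 'd' (dolrudp → dolrudpani, riwidg → riwidgani, gegudg → gegudgani) add -ani.
So fubragodg → fubragodgani.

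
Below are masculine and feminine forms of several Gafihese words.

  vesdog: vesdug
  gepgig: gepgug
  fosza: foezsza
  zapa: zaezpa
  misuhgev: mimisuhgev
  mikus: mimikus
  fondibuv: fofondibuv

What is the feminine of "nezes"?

nenezes

fosza and fondibuv both begin with f- yet inflect differently (foezsza, fofondibuv), so the first letter is not what conditions the rule; the final letter is.
"nezes" ends in -s. The one such stem in the data (mikus → mimikus) repeats the first consonant+vowel as a prefix (as do misuhgev, fondibuv), so the same rule applies.
The other patterns: stems ending in -g change the last vowel to 'u'; stems ending in -a insert -ez- after the first vowel.
So nezes → nenezes.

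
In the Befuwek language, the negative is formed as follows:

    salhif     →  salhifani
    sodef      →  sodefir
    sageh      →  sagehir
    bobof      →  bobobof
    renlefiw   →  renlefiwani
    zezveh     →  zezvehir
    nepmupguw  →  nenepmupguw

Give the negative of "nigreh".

salhif and sodef both end in -f yet inflect differently (salhifani, sodefir), so the final letter is not what conditions the rule; the last vowel is.
"nigreh" has last vowel 'e'. The stems whose last vowel is 'e' (sodef → sodefir, sageh → sagehir, zezveh → zezvehir) add -ir.
So nigreh → nigrehir.

nigrehir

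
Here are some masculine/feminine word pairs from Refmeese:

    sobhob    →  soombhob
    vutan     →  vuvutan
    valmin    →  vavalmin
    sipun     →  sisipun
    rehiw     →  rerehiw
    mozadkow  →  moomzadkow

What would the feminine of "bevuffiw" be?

bebevuffiw

mozadkow and rehiw both end in -w yet inflect differently (moomzadkow, rerehiw), so the final letter is not what conditions the rule; the last vowel is.
"bevuffiw" has last vowel 'i'. The stems whose last vowel is 'i' (valmin → vavalmin, rehiw → rerehiw) repeat the first consonant+vowel as a prefix.
So bevuffiw → bebevuffiw.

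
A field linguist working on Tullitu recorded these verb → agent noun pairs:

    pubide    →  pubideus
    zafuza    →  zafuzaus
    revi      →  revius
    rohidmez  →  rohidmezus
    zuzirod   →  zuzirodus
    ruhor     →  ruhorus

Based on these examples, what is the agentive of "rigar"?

rigarus

Every pair shown (pubide → pubideus, zafuza → zafuzaus, revi → revius, …) follows the same rule: add -us.
So rigar → rigarus.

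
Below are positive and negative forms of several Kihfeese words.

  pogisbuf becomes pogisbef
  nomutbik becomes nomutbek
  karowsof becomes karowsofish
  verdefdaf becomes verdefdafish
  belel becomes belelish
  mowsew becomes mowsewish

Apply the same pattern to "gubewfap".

gubewfapish

pogisbuf and karowsof both end in -f yet inflect differently (pogisbef, karowsofish), so the final letter is not what conditions the rule; the last vowel is.
"gubewfap" has last vowel 'a'. The one such stem in the data (verdefdaf → verdefdafish) adds -ish, so the same rule applies.
So gubewfap → gubewfapish.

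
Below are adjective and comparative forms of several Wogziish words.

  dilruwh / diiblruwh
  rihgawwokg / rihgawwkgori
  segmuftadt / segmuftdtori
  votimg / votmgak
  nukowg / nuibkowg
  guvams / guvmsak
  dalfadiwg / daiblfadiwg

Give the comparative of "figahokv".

dalfadiwg and votimg both end in -g yet inflect differently (daiblfadiwg, votmgak), so the final letter is not what conditions the rule; the second-to-last letter is.
"figahokv" has second-to-last letter 'k'. The one such stem in the data (rihgawwokg → rihgawwkgori) deletes the last vowel and adds -ori (as does segmuftadt), so the same rule applies.
The other patterns: stems whose second-to-last letter is 'w' insert -ib- after the first vowel; stems whose second-to-last letter is 'm' delete the last vowel and add -ak.
So figahokv → figahkvori.

figahkvori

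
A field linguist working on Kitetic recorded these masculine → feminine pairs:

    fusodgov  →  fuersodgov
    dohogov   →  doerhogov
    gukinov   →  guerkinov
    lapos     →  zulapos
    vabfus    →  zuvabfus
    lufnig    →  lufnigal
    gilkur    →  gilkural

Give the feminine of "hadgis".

zuhadgis

fusodgov and lapos both have last vowel 'o' yet inflect differently (fuersodgov, zulapos), so the last vowel is not what conditions the rule; the final letter is.
"hadgis" ends in -s. The stems ending in -s (lapos → zulapos, vabfus → zuvabfus) add the prefix zu-.
The other patterns: stems ending in -v insert -er- after the first vowel; stems ending in -g or -r add -al.
So hadgis → zuhadgis.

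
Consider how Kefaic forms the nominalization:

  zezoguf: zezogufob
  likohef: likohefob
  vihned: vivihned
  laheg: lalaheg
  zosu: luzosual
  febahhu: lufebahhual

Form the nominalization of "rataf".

likohef and vihned both have last vowel 'e' yet inflect differently (likohefob, vivihned), so the last vowel is not what conditions the rule; the final letter is.
"rataf" ends in -f. The stems ending in -f (zezoguf → zezogufob, likohef → likohefob) add -ob.
So rataf → ratafob.

ratafob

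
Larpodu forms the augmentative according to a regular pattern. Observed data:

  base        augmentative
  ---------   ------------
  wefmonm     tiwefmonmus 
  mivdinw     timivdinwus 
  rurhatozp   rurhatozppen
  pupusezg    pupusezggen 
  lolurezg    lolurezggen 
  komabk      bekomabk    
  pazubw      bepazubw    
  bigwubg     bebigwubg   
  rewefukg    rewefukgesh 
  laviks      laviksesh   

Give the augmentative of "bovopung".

tibovopungus

mivdinw and pazubw both end in -w yet inflect differently (timivdinwus, bepazubw), so the final letter is not what conditions the rule; the second-to-last letter is.
"bovopung" has second-to-last letter 'n'. The stems whose second-to-last letter is 'n' (wefmonm → tiwefmonmus, mivdinw → timivdinwus) add ti- … -us around the stem.
So bovopung → tibovopungus.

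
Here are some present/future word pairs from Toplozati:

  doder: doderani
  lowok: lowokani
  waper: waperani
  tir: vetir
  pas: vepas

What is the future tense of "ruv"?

doder and tir both end in -r yet inflect differently (doderani, vetir), so the final letter is not what conditions the rule; the number of vowels is.
"ruv" has 1 vowel. The stems with 1 vowel (tir → vetir, pas → vepas) add the prefix ve-.
The other pattern: stems with 2 vowels add -ani.
So ruv → veruv.

veruv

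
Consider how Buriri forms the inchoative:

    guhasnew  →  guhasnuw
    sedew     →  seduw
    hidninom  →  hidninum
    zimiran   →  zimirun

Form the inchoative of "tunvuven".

Every pair shown (guhasnew → guhasnuw, sedew → seduw, hidninom → hidninum, …) follows the same rule: change the last vowel to 'u'.
So tunvuven → tunvuvun.

tunvuvun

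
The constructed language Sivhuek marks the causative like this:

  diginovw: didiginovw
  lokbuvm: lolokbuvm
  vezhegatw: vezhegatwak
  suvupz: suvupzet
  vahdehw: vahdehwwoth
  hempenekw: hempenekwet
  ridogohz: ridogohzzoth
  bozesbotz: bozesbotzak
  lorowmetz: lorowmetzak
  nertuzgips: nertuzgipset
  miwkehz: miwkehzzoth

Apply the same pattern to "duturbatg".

duturbatgak

"duturbatg" has second-to-last letter 't'. The stems whose second-to-last letter is 't' (vezhegatw → vezhegatwak, bozesbotz → bozesbotzak, lorowmetz → lorowmetzak) add -ak.
The other patterns: stems whose second-to-last letter is 'v' repeat the first consonant+vowel as a prefix; stems whose second-to-last letter is 'h' double the final consonant and add -oth; stems whose second-to-last letter is 'k' or 'p' add -et.
So duturbatg → duturbatgak.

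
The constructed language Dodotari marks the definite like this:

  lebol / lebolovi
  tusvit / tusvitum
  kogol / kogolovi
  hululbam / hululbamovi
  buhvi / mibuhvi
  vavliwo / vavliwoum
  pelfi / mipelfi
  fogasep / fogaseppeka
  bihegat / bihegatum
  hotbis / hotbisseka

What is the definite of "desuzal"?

tusvit and pelfi both have last vowel 'i' yet inflect differently (tusvitum, mipelfi), so the last vowel is not what conditions the rule; the final letter is.
"desuzal" ends in -l. The stems ending in -l (lebol → lebolovi, kogol → kogolovi) add -ovi.
The other patterns: stems ending in -o or -t add -um; stems ending in -i add the prefix mi-; stems ending in -p or -s double the final consonant and add -eka.
So desuzal → desuzalovi.

desuzalovi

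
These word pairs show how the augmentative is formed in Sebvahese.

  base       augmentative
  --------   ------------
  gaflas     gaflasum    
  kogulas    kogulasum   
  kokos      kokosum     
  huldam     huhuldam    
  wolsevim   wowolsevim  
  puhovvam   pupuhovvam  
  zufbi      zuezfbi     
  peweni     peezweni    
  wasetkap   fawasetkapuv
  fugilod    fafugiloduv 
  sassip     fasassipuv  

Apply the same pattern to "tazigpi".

taezzigpi

"tazigpi" ends in -i. The stems ending in -i (zufbi → zuezfbi, peweni → peezweni) insert -ez- after the first vowel.
So tazigpi → taezzigpi.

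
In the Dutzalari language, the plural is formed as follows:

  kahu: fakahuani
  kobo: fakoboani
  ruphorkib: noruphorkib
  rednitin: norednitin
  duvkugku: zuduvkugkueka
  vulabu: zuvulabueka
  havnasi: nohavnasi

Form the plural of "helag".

vulabu and kahu both end in -u yet inflect differently (zuvulabueka, fakahuani), so the final letter is not what conditions the rule; the first letter is.
"helag" begins with h-. The one such stem in the data (havnasi → nohavnasi) adds the prefix no-, so the same rule applies.
The other patterns: stems beginning with d- or v- add zu- … -eka around the stem; stems beginning with k- add fa- … -ani around the stem.
So helag → nohelag.

nohelag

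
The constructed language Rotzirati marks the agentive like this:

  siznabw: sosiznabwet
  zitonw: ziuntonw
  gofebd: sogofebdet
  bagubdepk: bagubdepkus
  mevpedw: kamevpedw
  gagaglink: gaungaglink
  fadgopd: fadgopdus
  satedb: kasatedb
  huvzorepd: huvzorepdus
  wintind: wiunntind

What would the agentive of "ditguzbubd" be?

soditguzbubdet

"ditguzbubd" has second-to-last letter 'b'. The stems whose second-to-last letter is 'b' (gofebd → sogofebdet, siznabw → sosiznabwet) add so- … -et around the stem.
The other patterns: stems whose second-to-last letter is 'd' add the prefix ka-; stems whose second-to-last letter is 'p' add -us; stems whose second-to-last letter is 'n' insert -un- after the first vowel.
So ditguzbubd → soditguzbubdet.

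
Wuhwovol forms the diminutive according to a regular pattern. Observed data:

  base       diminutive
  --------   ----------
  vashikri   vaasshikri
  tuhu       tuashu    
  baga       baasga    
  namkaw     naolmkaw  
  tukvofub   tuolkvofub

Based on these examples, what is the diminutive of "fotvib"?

fooltvib

baga and namkaw both have last vowel 'a' yet inflect differently (baasga, naolmkaw), so the last vowel is not what conditions the rule; whether the stem ends in a vowel or a consonant is.
"fotvib" ends in a consonant. The stems ending in a consonant (namkaw → naolmkaw, tukvofub → tuolkvofub) insert -ol- after the first vowel.
So fotvib → fooltvib.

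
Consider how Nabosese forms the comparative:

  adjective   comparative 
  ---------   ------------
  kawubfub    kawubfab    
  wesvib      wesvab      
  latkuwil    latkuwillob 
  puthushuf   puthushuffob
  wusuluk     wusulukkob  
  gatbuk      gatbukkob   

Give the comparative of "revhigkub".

wesvib and latkuwil both have last vowel 'i' yet inflect differently (wesvab, latkuwillob), so the last vowel is not what conditions the rule; the final letter is.
"revhigkub" ends in -b. The stems ending in -b (kawubfub → kawubfab, wesvib → wesvab) change the last vowel to 'a'.
The other pattern: stems ending in -f, -k or -l double the final consonant and add -ob.
So revhigkub → revhigkab.

revhigkab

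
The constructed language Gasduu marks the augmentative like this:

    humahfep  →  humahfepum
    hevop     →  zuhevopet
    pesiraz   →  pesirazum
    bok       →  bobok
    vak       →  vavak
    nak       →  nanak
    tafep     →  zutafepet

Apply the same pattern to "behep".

zubehepet

hevop and humahfep both end in -p yet inflect differently (zuhevopet, humahfepum), so the final letter is not what conditions the rule; the number of vowels is.
"behep" has 2 vowels. The stems with 2 vowels (hevop → zuhevopet, tafep → zutafepet) add zu- … -et around the stem.
So behep → zubehepet.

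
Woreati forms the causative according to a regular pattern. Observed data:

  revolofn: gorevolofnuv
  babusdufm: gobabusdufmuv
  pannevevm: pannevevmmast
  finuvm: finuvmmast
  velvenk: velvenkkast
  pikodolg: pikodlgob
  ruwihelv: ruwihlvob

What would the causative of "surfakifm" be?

babusdufm and finuvm both end in -m yet inflect differently (gobabusdufmuv, finuvmmast), so the final letter is not what conditions the rule; the second-to-last letter is.
"surfakifm" has second-to-last letter 'f'. The stems whose second-to-last letter is 'f' (babusdufm → gobabusdufmuv, revolofn → gorevolofnuv) add go- … -uv around the stem.
The other patterns: stems whose second-to-last letter is 'l' delete the last vowel and add -ob; stems whose second-to-last letter is 'n' or 'v' double the final consonant and add -ast.
So surfakifm → gosurfakifmuv.

gosurfakifmuv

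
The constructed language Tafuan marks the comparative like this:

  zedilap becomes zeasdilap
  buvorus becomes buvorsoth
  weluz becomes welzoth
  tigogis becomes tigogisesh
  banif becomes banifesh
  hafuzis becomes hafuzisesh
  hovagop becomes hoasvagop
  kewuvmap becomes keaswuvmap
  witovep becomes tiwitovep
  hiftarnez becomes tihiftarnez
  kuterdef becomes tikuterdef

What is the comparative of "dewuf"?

dewfoth

weluz and hiftarnez both end in -z yet inflect differently (welzoth, tihiftarnez), so the final letter is not what conditions the rule; the last vowel is.
"dewuf" has last vowel 'u'. The stems whose last vowel is 'u' (weluz → welzoth, buvorus → buvorsoth) delete the last vowel and add -oth.
So dewuf → dewfoth.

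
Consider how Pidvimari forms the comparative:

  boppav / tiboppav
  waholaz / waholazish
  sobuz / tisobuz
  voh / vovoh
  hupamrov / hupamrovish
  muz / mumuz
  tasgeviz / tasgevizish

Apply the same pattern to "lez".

lelez

"lez" has 1 vowel. The stems with 1 vowel (voh → vovoh, muz → mumuz) repeat the first consonant+vowel as a prefix.
So lez → lelez.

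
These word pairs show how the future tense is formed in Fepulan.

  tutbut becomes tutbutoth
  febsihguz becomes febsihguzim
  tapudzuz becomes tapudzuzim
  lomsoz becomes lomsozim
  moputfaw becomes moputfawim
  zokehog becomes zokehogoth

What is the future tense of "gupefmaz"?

"gupefmaz" ends in -z. The stems ending in -z (lomsoz → lomsozim, febsihguz → febsihguzim, tapudzuz → tapudzuzim) add -im.
The other pattern: stems ending in -g or -t add -oth.
So gupefmaz → gupefmazim.

gupefmazim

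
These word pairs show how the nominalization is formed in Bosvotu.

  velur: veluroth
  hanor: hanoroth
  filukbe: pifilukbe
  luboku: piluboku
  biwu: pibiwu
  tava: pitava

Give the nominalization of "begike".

"begike" ends in a vowel. The stems ending in a vowel (filukbe → pifilukbe, luboku → piluboku, biwu → pibiwu) add the prefix pi-.
So begike → pibegike.

pibegike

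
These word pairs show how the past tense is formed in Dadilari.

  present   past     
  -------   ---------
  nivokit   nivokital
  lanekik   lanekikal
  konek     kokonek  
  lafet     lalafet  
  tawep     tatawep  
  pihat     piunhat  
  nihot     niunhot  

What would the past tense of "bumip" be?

lanekik and konek both end in -k yet inflect differently (lanekikal, kokonek), so the final letter is not what conditions the rule; the last vowel is.
"bumip" has last vowel 'i'. The stems whose last vowel is 'i' (nivokit → nivokital, lanekik → lanekikal) add -al.
The other patterns: stems whose last vowel is 'e' repeat the first consonant+vowel as a prefix; stems whose last vowel is 'a' or 'o' insert -un- after the first vowel.
So bumip → bumipal.

bumipal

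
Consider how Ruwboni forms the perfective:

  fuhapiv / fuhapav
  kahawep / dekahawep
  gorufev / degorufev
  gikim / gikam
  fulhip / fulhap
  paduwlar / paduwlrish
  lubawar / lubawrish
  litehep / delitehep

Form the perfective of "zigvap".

litehep and fulhip both end in -p yet inflect differently (delitehep, fulhap), so the final letter is not what conditions the rule; the last vowel is.
"zigvap" has last vowel 'a'. The stems whose last vowel is 'a' (lubawar → lubawrish, paduwlar → paduwlrish) delete the last vowel and add -ish.
So zigvap → zigvpish.

zigvpish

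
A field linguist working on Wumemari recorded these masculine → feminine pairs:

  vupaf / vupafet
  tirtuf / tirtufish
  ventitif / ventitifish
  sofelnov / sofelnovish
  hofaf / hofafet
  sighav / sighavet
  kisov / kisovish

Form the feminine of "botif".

hofaf and ventitif both end in -f yet inflect differently (hofafet, ventitifish), so the final letter is not what conditions the rule; the last vowel is.
"botif" has last vowel 'i'. The one such stem in the data (ventitif → ventitifish) adds -ish, so the same rule applies.
The other pattern: stems whose last vowel is 'a' add -et.
So botif → botifish.

botifish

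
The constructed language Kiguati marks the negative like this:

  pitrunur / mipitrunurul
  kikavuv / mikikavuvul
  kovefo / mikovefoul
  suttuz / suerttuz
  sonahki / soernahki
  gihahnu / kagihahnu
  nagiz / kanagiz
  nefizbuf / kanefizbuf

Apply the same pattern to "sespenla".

"sespenla" begins with s-. The stems beginning with s- (suttuz → suerttuz, sonahki → soernahki) insert -er- after the first vowel.
So sespenla → seerspenla.

seerspenla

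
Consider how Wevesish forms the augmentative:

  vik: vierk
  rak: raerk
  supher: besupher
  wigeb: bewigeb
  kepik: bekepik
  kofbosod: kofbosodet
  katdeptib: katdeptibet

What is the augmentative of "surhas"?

besurhas

vik and kepik both end in -k yet inflect differently (vierk, bekepik), so the final letter is not what conditions the rule; the number of vowels is.
"surhas" has 2 vowels. The stems with 2 vowels (supher → besupher, wigeb → bewigeb, kepik → bekepik) add the prefix be-.
The other patterns: stems with 1 vowel insert -er- after the first vowel; stems with 3 vowels add -et.
So surhas → besurhas.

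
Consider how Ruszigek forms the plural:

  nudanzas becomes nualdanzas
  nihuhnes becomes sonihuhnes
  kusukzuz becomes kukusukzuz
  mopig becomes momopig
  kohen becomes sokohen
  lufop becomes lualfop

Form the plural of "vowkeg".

sovowkeg

"vowkeg" has last vowel 'e'. The stems whose last vowel is 'e' (kohen → sokohen, nihuhnes → sonihuhnes) add the prefix so-.
The other patterns: stems whose last vowel is 'i' or 'u' repeat the first consonant+vowel as a prefix; stems whose last vowel is 'a' or 'o' insert -al- after the first vowel.
So vowkeg → sovowkeg.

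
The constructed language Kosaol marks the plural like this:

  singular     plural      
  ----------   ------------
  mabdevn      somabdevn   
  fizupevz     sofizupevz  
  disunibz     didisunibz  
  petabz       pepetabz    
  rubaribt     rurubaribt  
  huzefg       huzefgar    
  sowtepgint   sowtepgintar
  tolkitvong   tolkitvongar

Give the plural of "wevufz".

fizupevz and disunibz both end in -z yet inflect differently (sofizupevz, didisunibz), so the final letter is not what conditions the rule; the second-to-last letter is.
"wevufz" has second-to-last letter 'f'. The one such stem in the data (huzefg → huzefgar) adds -ar, so the same rule applies.
The other patterns: stems whose second-to-last letter is 'v' add the prefix so-; stems whose second-to-last letter is 'b' repeat the first consonant+vowel as a prefix.
So wevufz → wevufzar.

wevufzar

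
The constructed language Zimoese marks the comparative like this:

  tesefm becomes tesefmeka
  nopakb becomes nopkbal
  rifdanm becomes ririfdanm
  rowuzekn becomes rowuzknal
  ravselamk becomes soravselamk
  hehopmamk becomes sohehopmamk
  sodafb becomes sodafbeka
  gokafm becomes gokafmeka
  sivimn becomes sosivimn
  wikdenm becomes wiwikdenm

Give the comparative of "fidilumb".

wikdenm and gokafm both end in -m yet inflect differently (wiwikdenm, gokafmeka), so the final letter is not what conditions the rule; the second-to-last letter is.
"fidilumb" has second-to-last letter 'm'. The stems whose second-to-last letter is 'm' (sivimn → sosivimn, hehopmamk → sohehopmamk, ravselamk → soravselamk) add the prefix so-.
The other patterns: stems whose second-to-last letter is 'n' repeat the first consonant+vowel as a prefix; stems whose second-to-last letter is 'f' add -eka; stems whose second-to-last letter is 'k' delete the last vowel and add -al.
So fidilumb → sofidilumb.

sofidilumb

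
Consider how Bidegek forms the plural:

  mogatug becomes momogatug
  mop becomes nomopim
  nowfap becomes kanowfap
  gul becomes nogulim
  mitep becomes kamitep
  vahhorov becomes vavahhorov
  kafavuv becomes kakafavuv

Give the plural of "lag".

nolagim

mop and mitep both end in -p yet inflect differently (nomopim, kamitep), so the final letter is not what conditions the rule; the number of vowels is.
"lag" has 1 vowel. The stems with 1 vowel (mop → nomopim, gul → nogulim) add no- … -im around the stem.
The other patterns: stems with 2 vowels add the prefix ka-; stems with 3 vowels repeat the first consonant+vowel as a prefix.
So lag → nolagim.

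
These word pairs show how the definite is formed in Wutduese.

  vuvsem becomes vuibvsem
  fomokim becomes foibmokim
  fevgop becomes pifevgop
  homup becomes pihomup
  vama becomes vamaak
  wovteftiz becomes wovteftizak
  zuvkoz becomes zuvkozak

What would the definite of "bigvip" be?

"bigvip" ends in -p. The stems ending in -p (fevgop → pifevgop, homup → pihomup) add the prefix pi-.
The other patterns: stems ending in -m insert -ib- after the first vowel; stems ending in -a or -z add -ak.
So bigvip → pibigvip.

pibigvip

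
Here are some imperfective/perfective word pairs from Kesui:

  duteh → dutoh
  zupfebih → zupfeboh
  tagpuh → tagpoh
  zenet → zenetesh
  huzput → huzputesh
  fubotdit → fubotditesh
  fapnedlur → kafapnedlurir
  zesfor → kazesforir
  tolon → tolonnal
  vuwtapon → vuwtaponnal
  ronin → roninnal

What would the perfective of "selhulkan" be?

selhulkannal

"selhulkan" ends in -n. The stems ending in -n (tolon → tolonnal, vuwtapon → vuwtaponnal, ronin → roninnal) double the final consonant and add -al.
The other patterns: stems ending in -h change the last vowel to 'o'; stems ending in -t add -esh; stems ending in -r add ka- … -ir around the stem.
So selhulkan → selhulkannal.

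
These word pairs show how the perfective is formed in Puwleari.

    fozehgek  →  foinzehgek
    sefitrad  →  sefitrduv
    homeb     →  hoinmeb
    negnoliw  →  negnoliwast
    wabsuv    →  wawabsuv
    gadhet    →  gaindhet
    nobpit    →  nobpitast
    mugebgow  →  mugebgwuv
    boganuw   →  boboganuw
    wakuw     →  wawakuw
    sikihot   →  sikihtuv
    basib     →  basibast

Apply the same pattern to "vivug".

homeb and basib both end in -b yet inflect differently (hoinmeb, basibast), so the final letter is not what conditions the rule; the last vowel is.
"vivug" has last vowel 'u'. The stems whose last vowel is 'u' (wakuw → wawakuw, boganuw → boboganuw, wabsuv → wawabsuv) repeat the first consonant+vowel as a prefix.
The other patterns: stems whose last vowel is 'e' insert -in- after the first vowel; stems whose last vowel is 'i' add -ast; stems whose last vowel is 'a' or 'o' delete the last vowel and add -uv.
So vivug → vivivug.

vivivug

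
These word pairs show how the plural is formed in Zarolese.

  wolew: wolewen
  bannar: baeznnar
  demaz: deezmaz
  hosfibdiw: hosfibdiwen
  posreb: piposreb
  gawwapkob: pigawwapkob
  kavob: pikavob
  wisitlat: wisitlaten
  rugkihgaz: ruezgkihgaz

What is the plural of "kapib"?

posreb and wolew both have last vowel 'e' yet inflect differently (piposreb, wolewen), so the last vowel is not what conditions the rule; the final letter is.
"kapib" ends in -b. The stems ending in -b (gawwapkob → pigawwapkob, kavob → pikavob, posreb → piposreb) add the prefix pi-.
The other patterns: stems ending in -r or -z insert -ez- after the first vowel; stems ending in -t or -w add -en.
So kapib → pikapib.

pikapib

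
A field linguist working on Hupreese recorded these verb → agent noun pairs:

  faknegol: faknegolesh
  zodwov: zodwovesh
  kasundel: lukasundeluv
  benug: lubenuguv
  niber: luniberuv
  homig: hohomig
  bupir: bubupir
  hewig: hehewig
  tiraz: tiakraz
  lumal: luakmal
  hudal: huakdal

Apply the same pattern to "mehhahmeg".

faknegol and kasundel both end in -l yet inflect differently (faknegolesh, lukasundeluv), so the final letter is not what conditions the rule; the last vowel is.
"mehhahmeg" has last vowel 'e'. The stems whose last vowel is 'e' (kasundel → lukasundeluv, niber → luniberuv) add lu- … -uv around the stem.
The other patterns: stems whose last vowel is 'o' add -esh; stems whose last vowel is 'i' repeat the first consonant+vowel as a prefix; stems whose last vowel is 'a' insert -ak- after the first vowel.
So mehhahmeg → lumehhahmeguv.

lumehhahmeguv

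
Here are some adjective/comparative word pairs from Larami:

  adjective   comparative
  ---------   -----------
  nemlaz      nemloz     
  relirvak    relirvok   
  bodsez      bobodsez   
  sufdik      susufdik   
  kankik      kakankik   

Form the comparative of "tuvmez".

nemlaz and bodsez both end in -z yet inflect differently (nemloz, bobodsez), so the final letter is not what conditions the rule; the last vowel is.
"tuvmez" has last vowel 'e'. The one such stem in the data (bodsez → bobodsez) repeats the first consonant+vowel as a prefix (as do sufdik, kankik), so the same rule applies.
The other pattern: stems whose last vowel is 'a' change the last vowel to 'o'.
So tuvmez → tutuvmez.

tutuvmez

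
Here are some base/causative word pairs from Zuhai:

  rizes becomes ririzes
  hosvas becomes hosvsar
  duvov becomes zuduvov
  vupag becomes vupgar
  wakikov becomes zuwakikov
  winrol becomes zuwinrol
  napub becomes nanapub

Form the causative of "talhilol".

zutalhilol

hosvas and rizes both end in -s yet inflect differently (hosvsar, ririzes), so the final letter is not what conditions the rule; the last vowel is.
"talhilol" has last vowel 'o'. The stems whose last vowel is 'o' (wakikov → zuwakikov, duvov → zuduvov, winrol → zuwinrol) add the prefix zu-.
So talhilol → zutalhilol.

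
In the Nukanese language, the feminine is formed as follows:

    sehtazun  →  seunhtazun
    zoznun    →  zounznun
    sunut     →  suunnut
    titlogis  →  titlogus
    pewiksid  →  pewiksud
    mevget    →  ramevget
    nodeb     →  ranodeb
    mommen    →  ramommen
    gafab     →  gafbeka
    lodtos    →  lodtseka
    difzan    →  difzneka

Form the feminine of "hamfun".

"hamfun" has last vowel 'u'. The stems whose last vowel is 'u' (sehtazun → seunhtazun, zoznun → zounznun, sunut → suunnut) insert -un- after the first vowel.
So hamfun → haunmfun.

haunmfun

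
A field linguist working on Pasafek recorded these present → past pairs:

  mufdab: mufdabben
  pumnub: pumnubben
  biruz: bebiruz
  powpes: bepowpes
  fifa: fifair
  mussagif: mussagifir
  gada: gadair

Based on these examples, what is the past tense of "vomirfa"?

pumnub and biruz both have last vowel 'u' yet inflect differently (pumnubben, bebiruz), so the last vowel is not what conditions the rule; the final letter is.
"vomirfa" ends in -a. The stems ending in -a (fifa → fifair, gada → gadair) add -ir.
The other patterns: stems ending in -b double the final consonant and add -en; stems ending in -s or -z add the prefix be-.
So vomirfa → vomirfair.

vomirfair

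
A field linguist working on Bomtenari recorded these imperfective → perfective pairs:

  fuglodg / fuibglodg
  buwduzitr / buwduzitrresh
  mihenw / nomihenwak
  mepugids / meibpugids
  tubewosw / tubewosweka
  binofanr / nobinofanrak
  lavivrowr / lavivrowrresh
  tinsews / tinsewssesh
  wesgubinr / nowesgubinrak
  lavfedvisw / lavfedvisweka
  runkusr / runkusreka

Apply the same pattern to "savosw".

savosweka

lavivrowr and wesgubinr both end in -r yet inflect differently (lavivrowrresh, nowesgubinrak), so the final letter is not what conditions the rule; the second-to-last letter is.
"savosw" has second-to-last letter 's'. The stems whose second-to-last letter is 's' (lavfedvisw → lavfedvisweka, runkusr → runkusreka, tubewosw → tubewosweka) add -eka.
The other patterns: stems whose second-to-last letter is 't' or 'w' double the final consonant and add -esh; stems whose second-to-last letter is 'n' add no- … -ak around the stem; stems whose second-to-last letter is 'd' insert -ib- after the first vowel.
So savosw → savosweka.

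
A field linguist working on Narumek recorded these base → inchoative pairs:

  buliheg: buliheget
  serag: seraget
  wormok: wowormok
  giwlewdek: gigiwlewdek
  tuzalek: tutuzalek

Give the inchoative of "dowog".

dowoget

tuzalek and buliheg both have last vowel 'e' yet inflect differently (tutuzalek, buliheget), so the last vowel is not what conditions the rule; the final letter is.
"dowog" ends in -g. The stems ending in -g (buliheg → buliheget, serag → seraget) add -et.
The other pattern: stems ending in -k repeat the first consonant+vowel as a prefix.
So dowog → dowoget.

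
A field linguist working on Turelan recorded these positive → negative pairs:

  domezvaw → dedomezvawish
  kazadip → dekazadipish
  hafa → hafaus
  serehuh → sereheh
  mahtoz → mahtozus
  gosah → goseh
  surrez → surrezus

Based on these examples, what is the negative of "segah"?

segeh

gosah and hafa both have last vowel 'a' yet inflect differently (goseh, hafaus), so the last vowel is not what conditions the rule; the final letter is.
"segah" ends in -h. The stems ending in -h (gosah → goseh, serehuh → sereheh) change the last vowel to 'e'.
So segah → segeh.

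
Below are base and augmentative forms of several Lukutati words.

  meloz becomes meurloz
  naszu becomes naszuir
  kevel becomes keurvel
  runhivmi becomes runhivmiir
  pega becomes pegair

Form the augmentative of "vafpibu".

vafpibuir

"vafpibu" ends in a vowel. The stems ending in a vowel (runhivmi → runhivmiir, naszu → naszuir, pega → pegair) add -ir.
So vafpibu → vafpibuir.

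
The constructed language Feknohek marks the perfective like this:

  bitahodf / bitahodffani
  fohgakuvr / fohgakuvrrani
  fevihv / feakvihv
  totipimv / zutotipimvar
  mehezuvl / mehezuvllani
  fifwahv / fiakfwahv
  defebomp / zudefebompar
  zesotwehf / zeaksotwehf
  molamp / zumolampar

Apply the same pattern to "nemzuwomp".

totipimv and fifwahv both end in -v yet inflect differently (zutotipimvar, fiakfwahv), so the final letter is not what conditions the rule; the second-to-last letter is.
"nemzuwomp" has second-to-last letter 'm'. The stems whose second-to-last letter is 'm' (totipimv → zutotipimvar, molamp → zumolampar, defebomp → zudefebompar) add zu- … -ar around the stem.
The other patterns: stems whose second-to-last letter is 'h' insert -ak- after the first vowel; stems whose second-to-last letter is 'd' or 'v' double the final consonant and add -ani.
So nemzuwomp → zunemzuwompar.

zunemzuwompar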